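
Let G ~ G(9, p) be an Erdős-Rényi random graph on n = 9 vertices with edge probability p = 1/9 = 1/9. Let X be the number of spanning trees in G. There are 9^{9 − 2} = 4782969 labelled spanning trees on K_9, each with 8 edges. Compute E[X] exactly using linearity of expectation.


K_9 has 9^{9 − 2} = 4782969 labelled spanning trees.
For each such spanning tree H, let X_H = 1 if all 8 edges of H are present in G. Then P[X_H = 1] = p^{8} = (1/9)^{8} = 1/43046721.
By linearity: E[X] = Σ_H E[X_H] = 4782969 · p^{8} = 4782969 · 1/43046721 = 1/9.
Numerically: E[X] ≈ 0.1111.

E[X] = 4782969 · (1/9)^{8} = 1/9 ≈ 0.1111.


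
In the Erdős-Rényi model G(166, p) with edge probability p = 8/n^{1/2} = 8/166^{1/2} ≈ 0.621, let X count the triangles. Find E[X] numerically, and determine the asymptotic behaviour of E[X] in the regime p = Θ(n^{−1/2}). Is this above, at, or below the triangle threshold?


Number of potential triangles: C(166, 3) = 748660.
Each occurs with probability p³ ≈ (0.621)³ ≈ 2.39391e-01.
By linearity: E[X] = C(166, 3)·p³ ≈ 748660 · 2.39391e-01 ≈ 179222.470.
Since α = 1/2 < 1, p = c/n^{1/2} ≫ 1/n is above the triangle threshold p ~ 1/n. Asymptotically E[X] ~ (c³/6)·n^{3(1−α)} = (8³/6)·n^{1.5} → ∞; triangles are abundant w.h.p.

E[X] ≈ 179222.470; in regime p = Θ(1/n^{1/2}) E[X] diverges (above the triangle threshold p ~ 1/n).


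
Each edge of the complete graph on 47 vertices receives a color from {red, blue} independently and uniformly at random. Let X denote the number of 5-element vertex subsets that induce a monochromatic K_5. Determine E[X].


Let X = Σ_S X_S over the C(47, 5) = 1533939 subsets S of size 5, where X_S = 1 if the K_5 on S is monochromatic.
For a fixed S, the K_5 on S has C(5, 2) = 10 edges. P[all 10 edges red] = (1/2)^10, and likewise for blue, so P[monochromatic] = 2·(1/2)^10 = 2^{1 − 10} = 1/512.
Summing: E[X] = C(47, 5) · 2^{1 − 10} = 1533939 · 1/512 = 1533939/512.
Numerically: E[X] ≈ 2995.974609.

E[X] = C(47,5)·2^(1−C(5,2)) = 1533939/512 ≈ 2995.974609.


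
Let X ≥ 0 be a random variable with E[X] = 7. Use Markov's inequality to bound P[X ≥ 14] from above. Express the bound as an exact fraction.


μ = E[X] = 7, a = 14.
Markov: P[X ≥ 14] ≤ μ/a = (7)/14 = 1/2.
Numerically: ≈ 0.500.
(Since a = 14 > μ = 7.000, the bound 1/2 is < 1 and informative.)

P[X ≥ 14] ≤ 1/2 ≈ 0.500.


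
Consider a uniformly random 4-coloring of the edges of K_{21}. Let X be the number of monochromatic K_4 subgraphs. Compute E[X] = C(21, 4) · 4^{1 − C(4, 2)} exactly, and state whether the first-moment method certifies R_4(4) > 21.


E[X] = C(21, 4) · 4^{1 − 6} = 5985 · 4^{−5} = 5985/1024.
As a reduced fraction: E[X] = 5985/1024 ≈ 5.844727.
Is E[X] < 1? NO.
Since E[X] ≥ 1, the first-moment bound is inconclusive at n = 21; it does NOT by itself certify R_4(4) > 21.

E[X] = 5985/1024 ≈ 5.844727; E[X] ≥ 1; first-moment method inconclusive here.


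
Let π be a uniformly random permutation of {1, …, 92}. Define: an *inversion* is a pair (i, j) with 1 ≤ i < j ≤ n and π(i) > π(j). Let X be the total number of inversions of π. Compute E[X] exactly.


Write X = Σ X_I over the C(92, 2) = 4186 pairs i < j, with X_I the indicator of one inversion.
There are 4186 indicators.
For each fixed pair i < j, the values π(i) and π(j) are two distinct elements of {1, …, 92} in uniformly random order; by symmetry P[π(i) > π(j)] = 1/2.
By linearity: E[X] = 4186 · (1/2) = C(92, 2) · (1/2) = 4186/2 = 2093 ≈ 2093.00000.

E[X] = 2093 = 2093.00000.


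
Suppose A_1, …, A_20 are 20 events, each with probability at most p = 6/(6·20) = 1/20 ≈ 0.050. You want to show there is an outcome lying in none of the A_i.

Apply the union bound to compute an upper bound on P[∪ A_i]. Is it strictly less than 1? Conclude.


Union bound: P[∪_{i=1}^{20} A_i] ≤ Σ_i P[A_i] ≤ 20·p = 20·(1/20) = 1.
Numerically: 1 ≈ 1.000.
Is 1 < 1? NO.
Since the bound 1 is ≥ 1, the union bound is uninformative here; it does NOT by itself certify existence.

20·p = 1 ≈ 1.000; existence NOT certified by the union bound.


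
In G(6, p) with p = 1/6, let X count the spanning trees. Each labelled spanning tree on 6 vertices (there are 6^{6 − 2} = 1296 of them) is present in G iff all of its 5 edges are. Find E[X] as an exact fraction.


K_6 has 6^{6 − 2} = 1296 labelled spanning trees.
For each such spanning tree H, let X_H = 1 if all 5 edges of H are present in G. Then P[X_H = 1] = p^{5} = (1/6)^{5} = 1/7776.
Summing the indicators: E[X] = Σ_H E[X_H] = 1296 · p^{5} = 1296 · 1/7776 = 1/6.
Numerically: E[X] ≈ 0.166667.

E[X] = 1296 · (1/6)^{5} = 1/6 ≈ 0.166667.


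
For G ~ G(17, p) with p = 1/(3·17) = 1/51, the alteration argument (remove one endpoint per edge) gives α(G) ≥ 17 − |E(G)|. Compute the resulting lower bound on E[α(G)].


E[|E(G)|] = C(17, 2)·p = 136 · (1/51) = 8/3.
E[α(G)] ≥ n − E[|E(G)|] = 17 − 8/3 = 43/3.
Numerically: ≈ 14.333333.
(This is only a lower bound; the true E[α(G)] may be larger.)

E[α(G)] ≥ 43/3 ≈ 14.333333.


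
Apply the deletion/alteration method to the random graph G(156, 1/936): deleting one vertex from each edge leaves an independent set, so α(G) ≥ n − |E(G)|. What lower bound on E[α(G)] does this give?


E[|E(G)|] = C(156, 2)·p = 12090 · (1/936) = 155/12.
E[α(G)] ≥ n − E[|E(G)|] = 156 − 155/12 = 1717/12.
Numerically: ≈ 143.083333.
(This is only a lower bound; the true E[α(G)] may be larger.)

E[α(G)] ≥ 1717/12 ≈ 143.083333.


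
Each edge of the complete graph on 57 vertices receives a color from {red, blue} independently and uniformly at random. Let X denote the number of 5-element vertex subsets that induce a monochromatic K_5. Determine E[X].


Let X = Σ_S X_S over the C(57, 5) = 4187106 subsets S of size 5, where X_S = 1 if the K_5 on S is monochromatic.
For a fixed S, the K_5 on S has C(5, 2) = 10 edges. P[all 10 edges red] = (1/2)^10, and likewise for blue, so P[monochromatic] = 2·(1/2)^10 = 2^{1 − 10} = 1/512.
By linearity of expectation: E[X] = C(57, 5) · 2^{1 − 10} = 4187106 · 1/512 = 2093553/256.
Numerically: E[X] ≈ 8177.941406.

E[X] = C(57,5)·2^(1−C(5,2)) = 2093553/256 ≈ 8177.941406.


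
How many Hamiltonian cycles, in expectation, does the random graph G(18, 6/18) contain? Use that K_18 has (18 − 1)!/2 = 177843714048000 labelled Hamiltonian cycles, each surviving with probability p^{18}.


K_18 has (18 − 1)!/2 = 177843714048000 labelled Hamiltonian cycles.
For each such Hamiltonian cycle H, let X_H = 1 if all 18 edges of H are present in G. Then P[X_H = 1] = p^{18} = (1/3)^{18} = 1/387420489.
Summing the indicators: E[X] = Σ_H E[X_H] = 177843714048000 · p^{18} = 177843714048000 · 1/387420489 = 243955712000/531441.
Numerically: E[X] ≈ 4.59e+05.

E[X] = 177843714048000 · (1/3)^{18} = 243955712000/531441 ≈ 4.59e+05.


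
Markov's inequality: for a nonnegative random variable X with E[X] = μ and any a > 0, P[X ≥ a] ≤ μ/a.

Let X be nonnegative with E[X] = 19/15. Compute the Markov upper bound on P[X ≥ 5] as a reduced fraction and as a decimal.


μ = E[X] = 19/15, a = 5.
Markov: P[X ≥ 5] ≤ μ/a = (19/15)/5 = 19/75.
Numerically: ≈ 0.25333.
(Since a = 5 > μ = 1.26667, the bound 19/75 is < 1 and informative.)

P[X ≥ 5] ≤ 19/75 ≈ 0.25333.


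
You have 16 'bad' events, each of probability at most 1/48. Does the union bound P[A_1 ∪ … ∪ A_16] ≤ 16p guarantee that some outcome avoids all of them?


Union bound: P[∪_{i=1}^{16} A_i] ≤ Σ_i P[A_i] ≤ 16·p = 16·(1/48) = 1/3.
Numerically: 1/3 ≈ 0.3333.
Is 1/3 < 1? YES.
Since P[∪ A_i] ≤ 1/3 < 1, the complement has P[∩ A_i^c] ≥ 1 − 1/3 = 2/3 > 0, so some outcome avoids every A_i.

16·p = 1/3 ≈ 0.3333; existence CERTIFIED by the union bound.


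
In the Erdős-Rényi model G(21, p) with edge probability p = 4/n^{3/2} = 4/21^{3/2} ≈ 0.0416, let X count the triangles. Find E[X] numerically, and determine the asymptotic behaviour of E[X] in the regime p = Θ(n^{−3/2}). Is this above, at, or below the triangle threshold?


Number of potential triangles: C(21, 3) = 1330.
Each occurs with probability p³ ≈ (0.0416)³ ≈ 7.18114e-05.
By linearity: E[X] = C(21, 3)·p³ ≈ 1330 · 7.18114e-05 ≈ 0.096.
Since α = 3/2 > 1, p = c/n^{3/2} = o(1/n) is below the triangle threshold p ~ 1/n. Asymptotically E[X] ~ (c³/6)·n^{3(1−α)} = (4³/6)·n^{-1.5} → 0, so by Markov's inequality G has no triangles w.h.p.

E[X] ≈ 0.096; in regime p = Θ(1/n^{3/2}) E[X] tends to 0 (below the triangle threshold p ~ 1/n).


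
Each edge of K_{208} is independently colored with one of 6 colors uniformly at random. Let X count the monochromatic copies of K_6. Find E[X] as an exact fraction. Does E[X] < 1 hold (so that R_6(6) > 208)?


E[X] = C(208, 6) · 6^{1 − 15} = 104579959848 · 6^{−14} = 104579959848/78364164096.
As a reduced fraction: E[X] = 4357498327/3265173504 ≈ 1.3345.
Is E[X] < 1? NO.
Since E[X] ≥ 1, the first-moment bound is inconclusive at n = 208; it does NOT by itself certify R_6(6) > 208.

E[X] = 4357498327/3265173504 ≈ 1.3345; E[X] ≥ 1; first-moment method inconclusive here.


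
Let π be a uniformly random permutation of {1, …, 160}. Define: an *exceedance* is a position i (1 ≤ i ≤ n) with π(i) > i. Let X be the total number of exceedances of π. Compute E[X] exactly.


Write X = Σ_{i=1}^{160} X_i, where X_i = 1_{π(i) > i}.
For each fixed i, π(i) is uniform over {1, …, 160} (marginal of a uniform permutation), so P[π(i) > i] = (n − i)/n. Summing: Σ_{i=1}^{160} (n − i)/n = (0 + 1 + … + 159)/160 = 160(160 − 1)/(2·160) = (160 − 1)/2.
Hence E[X] = Σ_{i=1}^{160} (160 − i)/160 = 159/2 ≈ 79.50000.

E[X] = 159/2 = 79.50000.


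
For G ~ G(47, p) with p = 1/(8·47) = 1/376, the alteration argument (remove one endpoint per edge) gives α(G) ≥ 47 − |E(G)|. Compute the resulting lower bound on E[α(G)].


E[|E(G)|] = C(47, 2)·p = 1081 · (1/376) = 23/8.
E[α(G)] ≥ n − E[|E(G)|] = 47 − 23/8 = 353/8.
Numerically: ≈ 44.12500.
(This is only a lower bound; the true E[α(G)] may be larger.)

E[α(G)] ≥ 353/8 ≈ 44.12500.


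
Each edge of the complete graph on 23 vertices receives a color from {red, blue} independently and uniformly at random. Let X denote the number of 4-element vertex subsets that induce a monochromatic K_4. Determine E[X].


Let X = Σ_S X_S over the C(23, 4) = 8855 subsets S of size 4, where X_S = 1 if the K_4 on S is monochromatic.
For a fixed S, the K_4 on S has C(4, 2) = 6 edges. P[all 6 edges red] = (1/2)^6, and likewise for blue, so P[monochromatic] = 2·(1/2)^6 = 2^{1 − 6} = 1/32.
By linearity of expectation: E[X] = C(23, 4) · 2^{1 − 6} = 8855 · 1/32 = 8855/32.
Numerically: E[X] ≈ 276.718750.

E[X] = C(23,4)·2^(1−C(4,2)) = 8855/32 ≈ 276.718750.


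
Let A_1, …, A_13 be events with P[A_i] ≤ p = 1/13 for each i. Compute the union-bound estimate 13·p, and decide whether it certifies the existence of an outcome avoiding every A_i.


Union bound: P[∪_{i=1}^{13} A_i] ≤ Σ_i P[A_i] ≤ 13·p = 13·(1/13) = 1.
Numerically: 1 ≈ 1.000.
Is 1 < 1? NO.
Since the bound 1 is ≥ 1, the union bound is uninformative here; it does NOT by itself certify existence.

13·p = 1 ≈ 1.000; existence NOT certified by the union bound.


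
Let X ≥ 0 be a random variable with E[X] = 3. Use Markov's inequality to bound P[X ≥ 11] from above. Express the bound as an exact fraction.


μ = E[X] = 3, a = 11.
Markov: P[X ≥ 11] ≤ μ/a = (3)/11 = 3/11.
Numerically: ≈ 0.27273.
(Since a = 11 > μ = 3.00000, the bound 3/11 is < 1 and informative.)

P[X ≥ 11] ≤ 3/11 ≈ 0.27273.


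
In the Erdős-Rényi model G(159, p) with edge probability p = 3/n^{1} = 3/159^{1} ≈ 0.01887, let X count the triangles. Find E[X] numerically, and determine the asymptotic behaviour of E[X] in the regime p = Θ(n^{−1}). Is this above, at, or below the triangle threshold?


Number of potential triangles: C(159, 3) = 657359.
Each occurs with probability p³ ≈ (0.01887)³ ≈ 6.716954e-06.
By linearity: E[X] = C(159, 3)·p³ ≈ 657359 · 6.716954e-06 ≈ 4.4155.
Here α = 1, so p = 3/n is exactly at the triangle threshold p ~ 1/n. Asymptotically E[X] → c³/6 = 3³/6 = 9/2 ≈ 4.5000, a bounded constant. In this regime the triangle count is asymptotically Poisson(c³/6).

E[X] ≈ 4.4155; in regime p = Θ(1/n^{1}) E[X] stays bounded (at the triangle threshold p ~ 1/n).


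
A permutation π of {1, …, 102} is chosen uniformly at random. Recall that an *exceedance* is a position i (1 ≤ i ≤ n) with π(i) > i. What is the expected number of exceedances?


Write X = Σ_{i=1}^{102} X_i, where X_i = 1_{π(i) > i}.
For each fixed i, π(i) is uniform over {1, …, 102} (marginal of a uniform permutation), so P[π(i) > i] = (n − i)/n. Summing: Σ_{i=1}^{102} (n − i)/n = (0 + 1 + … + 101)/102 = 102(102 − 1)/(2·102) = (102 − 1)/2.
Hence E[X] = Σ_{i=1}^{102} (102 − i)/102 = 101/2 ≈ 50.500000.

E[X] = 101/2 = 50.500000.


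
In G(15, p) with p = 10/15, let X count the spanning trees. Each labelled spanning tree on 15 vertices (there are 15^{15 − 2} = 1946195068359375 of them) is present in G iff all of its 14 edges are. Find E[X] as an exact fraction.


K_15 has 15^{15 − 2} = 1946195068359375 labelled spanning trees.
For each such spanning tree H, let X_H = 1 if all 14 edges of H are present in G. Then P[X_H = 1] = p^{14} = (2/3)^{14} = 16384/4782969.
By linearity: E[X] = Σ_H E[X_H] = 1946195068359375 · p^{14} = 1946195068359375 · 16384/4782969 = 20000000000000/3.
Numerically: E[X] ≈ 6.6667e+12.

E[X] = 1946195068359375 · (2/3)^{14} = 20000000000000/3 ≈ 6.6667e+12.


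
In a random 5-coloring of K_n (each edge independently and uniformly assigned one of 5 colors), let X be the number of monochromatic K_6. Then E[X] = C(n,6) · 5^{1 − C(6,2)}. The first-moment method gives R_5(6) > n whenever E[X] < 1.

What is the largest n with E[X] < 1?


We need C(n, 6) · 5^{1 − 15} < 1, i.e. C(n, 6) < 5^{15 − 1} = 6103515625.
Check values of n near the boundary:
  n = 126: C(126, 6) = 4925156775; 4925156775 < 6103515625? YES
  n = 127: C(127, 6) = 5169379425; 5169379425 < 6103515625? YES
  n = 128: C(128, 6) = 5423611200; 5423611200 < 6103515625? YES
  n = 129: C(129, 6) = 5688177600; 5688177600 < 6103515625? YES
  n = 130: C(130, 6) = 5963412000; 5963412000 < 6103515625? YES
  n = 131: C(131, 6) = 6249655776; 6249655776 < 6103515625? NO
  n = 132: C(132, 6) = 6547258432; 6547258432 < 6103515625? NO
  n = 133: C(133, 6) = 6856577728; 6856577728 < 6103515625? NO
The largest n with C(n, 6) < 6103515625 is n = 130 (where E[X] = 47707296/48828125 ≈ 0.977045). Hence R_5(6) > 130, i.e. R_5(6) ≥ 131.

Largest n = 130; hence R_5(6) > 130.


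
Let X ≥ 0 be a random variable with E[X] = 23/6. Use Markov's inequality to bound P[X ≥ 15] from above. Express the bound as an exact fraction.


μ = E[X] = 23/6, a = 15.
Markov: P[X ≥ 15] ≤ μ/a = (23/6)/15 = 23/90.
Numerically: ≈ 0.2556.
(Since a = 15 > μ = 3.8333, the bound 23/90 is < 1 and informative.)

P[X ≥ 15] ≤ 23/90 ≈ 0.2556.


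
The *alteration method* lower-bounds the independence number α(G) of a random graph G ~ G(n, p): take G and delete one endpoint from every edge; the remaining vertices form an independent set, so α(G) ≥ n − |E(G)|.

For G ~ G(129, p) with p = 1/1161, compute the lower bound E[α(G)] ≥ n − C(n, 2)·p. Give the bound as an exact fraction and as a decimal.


E[|E(G)|] = C(129, 2)·p = 8256 · (1/1161) = 64/9.
E[α(G)] ≥ n − E[|E(G)|] = 129 − 64/9 = 1097/9.
Numerically: ≈ 121.889.
(This is only a lower bound; the true E[α(G)] may be larger.)

E[α(G)] ≥ 1097/9 ≈ 121.889.


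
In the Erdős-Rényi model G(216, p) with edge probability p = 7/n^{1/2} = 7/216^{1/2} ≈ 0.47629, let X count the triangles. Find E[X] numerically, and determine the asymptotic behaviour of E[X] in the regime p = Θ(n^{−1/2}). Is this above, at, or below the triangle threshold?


Number of potential triangles: C(216, 3) = 1656360.
Each occurs with probability p³ ≈ (0.47629)³ ≈ 1.0804719e-01.
By linearity: E[X] = C(216, 3)·p³ ≈ 1656360 · 1.0804719e-01 ≈ 178965.05052.
Since α = 1/2 < 1, p = c/n^{1/2} ≫ 1/n is above the triangle threshold p ~ 1/n. Asymptotically E[X] ~ (c³/6)·n^{3(1−α)} = (7³/6)·n^{1.5} → ∞; triangles are abundant w.h.p.

E[X] ≈ 178965.05052; in regime p = Θ(1/n^{1/2}) E[X] diverges (above the triangle threshold p ~ 1/n).


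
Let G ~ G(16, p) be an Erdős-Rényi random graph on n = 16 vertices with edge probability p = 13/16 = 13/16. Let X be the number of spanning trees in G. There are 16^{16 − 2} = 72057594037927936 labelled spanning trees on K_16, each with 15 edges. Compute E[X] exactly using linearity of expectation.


K_16 has 16^{16 − 2} = 72057594037927936 labelled spanning trees.
For each such spanning tree H, let X_H = 1 if all 15 edges of H are present in G. Then P[X_H = 1] = p^{15} = (13/16)^{15} = 51185893014090757/1152921504606846976.
By linearity: E[X] = Σ_H E[X_H] = 72057594037927936 · p^{15} = 72057594037927936 · 51185893014090757/1152921504606846976 = 51185893014090757/16.
Numerically: E[X] ≈ 3.19912e+15.

E[X] = 72057594037927936 · (13/16)^{15} = 51185893014090757/16 ≈ 3.19912e+15.


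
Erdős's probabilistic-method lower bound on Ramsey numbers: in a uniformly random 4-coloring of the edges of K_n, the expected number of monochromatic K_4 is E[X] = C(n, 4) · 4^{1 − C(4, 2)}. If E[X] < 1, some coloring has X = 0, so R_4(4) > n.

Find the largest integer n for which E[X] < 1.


We need C(n, 4) · 4^{1 − 6} < 1, i.e. C(n, 4) < 4^{6 − 1} = 1024.
Check values of n near the boundary:
  n = 10: C(10, 4) = 210; 210 < 1024? YES
  n = 11: C(11, 4) = 330; 330 < 1024? YES
  n = 12: C(12, 4) = 495; 495 < 1024? YES
  n = 13: C(13, 4) = 715; 715 < 1024? YES
  n = 14: C(14, 4) = 1001; 1001 < 1024? YES
  n = 15: C(15, 4) = 1365; 1365 < 1024? NO
  n = 16: C(16, 4) = 1820; 1820 < 1024? NO
  n = 17: C(17, 4) = 2380; 2380 < 1024? NO
The largest n with C(n, 4) < 1024 is n = 14 (where E[X] = 1001/1024 ≈ 0.9775). Hence R_4(4) > 14, i.e. R_4(4) ≥ 15.

Largest n = 14; hence R_4(4) > 14.


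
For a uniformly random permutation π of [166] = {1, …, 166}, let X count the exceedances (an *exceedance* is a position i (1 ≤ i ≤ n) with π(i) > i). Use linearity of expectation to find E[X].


Write X = Σ_{i=1}^{166} X_i, where X_i = 1_{π(i) > i}.
For each fixed i, π(i) is uniform over {1, …, 166} (marginal of a uniform permutation), so P[π(i) > i] = (n − i)/n. Summing: Σ_{i=1}^{166} (n − i)/n = (0 + 1 + … + 165)/166 = 166(166 − 1)/(2·166) = (166 − 1)/2.
Hence E[X] = Σ_{i=1}^{166} (166 − i)/166 = 165/2 ≈ 82.50000.

E[X] = 165/2 = 82.50000.


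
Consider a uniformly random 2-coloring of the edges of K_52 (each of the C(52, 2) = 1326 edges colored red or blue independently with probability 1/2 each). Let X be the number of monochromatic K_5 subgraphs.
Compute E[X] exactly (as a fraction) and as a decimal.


Let X = Σ_S X_S over the C(52, 5) = 2598960 subsets S of size 5, where X_S = 1 if the K_5 on S is monochromatic.
For a fixed S, the K_5 on S has C(5, 2) = 10 edges. P[all 10 edges red] = (1/2)^10, and likewise for blue, so P[monochromatic] = 2·(1/2)^10 = 2^{1 − 10} = 1/512.
By linearity of expectation: E[X] = C(52, 5) · 2^{1 − 10} = 2598960 · 1/512 = 162435/32.
Numerically: E[X] ≈ 5076.094.

E[X] = C(52,5)·2^(1−C(5,2)) = 162435/32 ≈ 5076.094.


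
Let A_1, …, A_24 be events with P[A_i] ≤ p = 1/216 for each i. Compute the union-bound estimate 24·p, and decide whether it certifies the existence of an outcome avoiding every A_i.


Union bound: P[∪_{i=1}^{24} A_i] ≤ Σ_i P[A_i] ≤ 24·p = 24·(1/216) = 1/9.
Numerically: 1/9 ≈ 0.11111.
Is 1/9 < 1? YES.
Since P[∪ A_i] ≤ 1/9 < 1, the complement has P[∩ A_i^c] ≥ 1 − 1/9 = 8/9 > 0, so some outcome avoids every A_i.

24·p = 1/9 ≈ 0.11111; existence CERTIFIED by the union bound.


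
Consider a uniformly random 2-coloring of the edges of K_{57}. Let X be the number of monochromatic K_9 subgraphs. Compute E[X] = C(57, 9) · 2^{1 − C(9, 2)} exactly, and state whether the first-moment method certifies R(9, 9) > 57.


E[X] = C(57, 9) · 2^{1 − 36} = 8996462475 · 2^{−35} = 8996462475/34359738368.
As a reduced fraction: E[X] = 8996462475/34359738368 ≈ 0.2618.
Is E[X] < 1? YES.
Since E[X] < 1, there exists a 2-coloring of K_{57} with no monochromatic K_9; hence R(9, 9) > 57.

E[X] = 8996462475/34359738368 ≈ 0.2618; E[X] < 1, so R(9, 9) > 57.


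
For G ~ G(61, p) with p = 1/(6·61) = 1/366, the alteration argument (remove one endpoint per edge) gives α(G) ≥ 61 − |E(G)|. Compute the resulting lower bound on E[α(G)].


E[|E(G)|] = C(61, 2)·p = 1830 · (1/366) = 5.
E[α(G)] ≥ n − E[|E(G)|] = 61 − 5 = 56.
Numerically: ≈ 56.000.
(This is only a lower bound; the true E[α(G)] may be larger.)

E[α(G)] ≥ 56 ≈ 56.000.


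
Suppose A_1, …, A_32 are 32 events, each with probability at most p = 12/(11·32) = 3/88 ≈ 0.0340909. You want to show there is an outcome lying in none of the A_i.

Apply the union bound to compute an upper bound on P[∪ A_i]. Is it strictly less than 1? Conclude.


Union bound: P[∪_{i=1}^{32} A_i] ≤ Σ_i P[A_i] ≤ 32·p = 32·(3/88) = 12/11.
Numerically: 12/11 ≈ 1.0909091.
Is 12/11 < 1? NO.
Since the bound 12/11 is ≥ 1, the union bound is uninformative here; it does NOT by itself certify existence.

32·p = 12/11 ≈ 1.0909091; existence NOT certified by the union bound.


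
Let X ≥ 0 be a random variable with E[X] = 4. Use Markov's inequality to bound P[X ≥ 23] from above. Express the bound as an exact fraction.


μ = E[X] = 4, a = 23.
Markov: P[X ≥ 23] ≤ μ/a = (4)/23 = 4/23.
Numerically: ≈ 0.174.
(Since a = 23 > μ = 4.000, the bound 4/23 is < 1 and informative.)

P[X ≥ 23] ≤ 4/23 ≈ 0.174.


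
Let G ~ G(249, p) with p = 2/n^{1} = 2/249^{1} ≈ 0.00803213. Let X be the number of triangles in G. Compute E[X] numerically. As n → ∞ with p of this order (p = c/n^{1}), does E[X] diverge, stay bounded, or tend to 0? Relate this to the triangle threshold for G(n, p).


Number of potential triangles: C(249, 3) = 2542124.
Each occurs with probability p³ ≈ (0.00803213)³ ≈ 5.18193482e-07.
By linearity: E[X] = C(249, 3)·p³ ≈ 2542124 · 5.18193482e-07 ≈ 1.317312.
Here α = 1, so p = 2/n is exactly at the triangle threshold p ~ 1/n. Asymptotically E[X] → c³/6 = 2³/6 = 4/3 ≈ 1.333333, a bounded constant. In this regime the triangle count is asymptotically Poisson(c³/6).

E[X] ≈ 1.317312; in regime p = Θ(1/n^{1}) E[X] stays bounded (at the triangle threshold p ~ 1/n).


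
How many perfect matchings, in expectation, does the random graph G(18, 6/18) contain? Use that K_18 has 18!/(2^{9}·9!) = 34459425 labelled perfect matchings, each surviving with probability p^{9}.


K_18 has 18!/(2^{9}·9!) = 34459425 labelled perfect matchings.
For each such perfect matching H, let X_H = 1 if all 9 edges of H are present in G. Then P[X_H = 1] = p^{9} = (1/3)^{9} = 1/19683.
Summing the indicators: E[X] = Σ_H E[X_H] = 34459425 · p^{9} = 34459425 · 1/19683 = 425425/243.
Numerically: E[X] ≈ 1750.7.

E[X] = 34459425 · (1/3)^{9} = 425425/243 ≈ 1750.7.


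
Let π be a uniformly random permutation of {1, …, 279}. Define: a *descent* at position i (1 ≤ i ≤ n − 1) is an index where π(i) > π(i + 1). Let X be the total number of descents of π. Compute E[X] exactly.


Write X = Σ X_I over i = 1, …, 278, with X_I the indicator of one descent.
There are 278 indicators.
For each fixed i, the pair (π(i), π(i+1)) is a uniformly random ordered pair of distinct values from {1, …, 279}; by symmetry P[π(i) > π(i+1)] = 1/2.
By linearity: E[X] = 278 · (1/2) = (279 − 1) · (1/2) = 139 ≈ 139.0000.

E[X] = 139 = 139.0000.


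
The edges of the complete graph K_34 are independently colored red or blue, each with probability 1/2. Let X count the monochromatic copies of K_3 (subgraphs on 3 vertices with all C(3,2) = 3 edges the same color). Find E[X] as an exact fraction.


Let X = Σ_S X_S over the C(34, 3) = 5984 subsets S of size 3, where X_S = 1 if the K_3 on S is monochromatic.
For a fixed S, the K_3 on S has C(3, 2) = 3 edges. P[all 3 edges red] = (1/2)^3, and likewise for blue, so P[monochromatic] = 2·(1/2)^3 = 2^{1 − 3} = 1/4.
By linearity of expectation: E[X] = C(34, 3) · 2^{1 − 3} = 5984 · 1/4 = 1496.
Numerically: E[X] ≈ 1496.0000.

E[X] = C(34,3)·2^(1−C(3,2)) = 1496 ≈ 1496.0000.


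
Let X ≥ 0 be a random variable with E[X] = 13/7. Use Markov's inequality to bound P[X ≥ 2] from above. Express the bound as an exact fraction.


μ = E[X] = 13/7, a = 2.
Markov: P[X ≥ 2] ≤ μ/a = (13/7)/2 = 13/14.
Numerically: ≈ 0.9286.
(Since a = 2 > μ = 1.8571, the bound 13/14 is < 1 and informative.)

P[X ≥ 2] ≤ 13/14 ≈ 0.9286.


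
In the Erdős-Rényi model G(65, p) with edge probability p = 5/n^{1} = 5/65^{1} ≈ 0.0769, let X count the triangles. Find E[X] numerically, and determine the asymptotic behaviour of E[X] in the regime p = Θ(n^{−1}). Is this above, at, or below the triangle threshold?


Number of potential triangles: C(65, 3) = 43680.
Each occurs with probability p³ ≈ (0.0769)³ ≈ 4.55166e-04.
By linearity: E[X] = C(65, 3)·p³ ≈ 43680 · 4.55166e-04 ≈ 19.882.
Here α = 1, so p = 5/n is exactly at the triangle threshold p ~ 1/n. Asymptotically E[X] → c³/6 = 5³/6 = 125/6 ≈ 20.833, a bounded constant. In this regime the triangle count is asymptotically Poisson(c³/6).

E[X] ≈ 19.882; in regime p = Θ(1/n^{1}) E[X] stays bounded (at the triangle threshold p ~ 1/n).


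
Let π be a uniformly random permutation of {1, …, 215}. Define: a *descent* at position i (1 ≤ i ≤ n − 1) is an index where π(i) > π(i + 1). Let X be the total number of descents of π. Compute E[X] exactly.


Write X = Σ X_I over i = 1, …, 214, with X_I the indicator of one descent.
There are 214 indicators.
For each fixed i, the pair (π(i), π(i+1)) is a uniformly random ordered pair of distinct values from {1, …, 215}; by symmetry P[π(i) > π(i+1)] = 1/2.
By linearity: E[X] = 214 · (1/2) = (215 − 1) · (1/2) = 107 ≈ 107.00000.

E[X] = 107 = 107.00000.


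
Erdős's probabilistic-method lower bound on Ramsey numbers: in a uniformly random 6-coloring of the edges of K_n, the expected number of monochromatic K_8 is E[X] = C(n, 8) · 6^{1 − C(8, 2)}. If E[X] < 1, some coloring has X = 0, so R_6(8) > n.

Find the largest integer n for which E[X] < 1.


We need C(n, 8) · 6^{1 − 28} < 1, i.e. C(n, 8) < 6^{28 − 1} = 1023490369077469249536.
Check values of n near the boundary:
  n = 1592: C(1592, 8) = 1005480414540892933435; 1005480414540892933435 < 1023490369077469249536? YES
  n = 1593: C(1593, 8) = 1010555394551193970323; 1010555394551193970323 < 1023490369077469249536? YES
  n = 1594: C(1594, 8) = 1015652773590544255167; 1015652773590544255167 < 1023490369077469249536? YES
  n = 1595: C(1595, 8) = 1020772636343363633895; 1020772636343363633895 < 1023490369077469249536? YES
  n = 1596: C(1596, 8) = 1025915067760710553965; 1025915067760710553965 < 1023490369077469249536? NO
  n = 1597: C(1597, 8) = 1031080153060953275445; 1031080153060953275445 < 1023490369077469249536? NO
  n = 1598: C(1598, 8) = 1036267977730442348529; 1036267977730442348529 < 1023490369077469249536? NO
The largest n with C(n, 8) < 1023490369077469249536 is n = 1595 (where E[X] = 113419181815929292655/113721152119718805504 ≈ 0.997). Hence R_6(8) > 1595, i.e. R_6(8) ≥ 1596.

Largest n = 1595; hence R_6(8) > 1595.


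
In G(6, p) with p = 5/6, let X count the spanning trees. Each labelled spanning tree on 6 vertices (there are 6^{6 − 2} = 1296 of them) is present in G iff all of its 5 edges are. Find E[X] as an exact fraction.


K_6 has 6^{6 − 2} = 1296 labelled spanning trees.
For each such spanning tree H, let X_H = 1 if all 5 edges of H are present in G. Then P[X_H = 1] = p^{5} = (5/6)^{5} = 3125/7776.
Summing the indicators: E[X] = Σ_H E[X_H] = 1296 · p^{5} = 1296 · 3125/7776 = 3125/6.
Numerically: E[X] ≈ 520.8.

E[X] = 1296 · (5/6)^{5} = 3125/6 ≈ 520.8.


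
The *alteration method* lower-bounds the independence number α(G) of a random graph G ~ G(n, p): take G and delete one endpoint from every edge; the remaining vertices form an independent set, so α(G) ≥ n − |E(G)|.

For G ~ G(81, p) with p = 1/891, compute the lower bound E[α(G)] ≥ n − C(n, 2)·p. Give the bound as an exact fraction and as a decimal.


E[|E(G)|] = C(81, 2)·p = 3240 · (1/891) = 40/11.
E[α(G)] ≥ n − E[|E(G)|] = 81 − 40/11 = 851/11.
Numerically: ≈ 77.36364.
(This is only a lower bound; the true E[α(G)] may be larger.)

E[α(G)] ≥ 851/11 ≈ 77.36364.


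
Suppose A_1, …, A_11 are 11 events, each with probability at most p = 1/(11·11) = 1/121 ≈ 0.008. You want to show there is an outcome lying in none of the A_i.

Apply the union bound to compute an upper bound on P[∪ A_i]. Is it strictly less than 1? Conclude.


Union bound: P[∪_{i=1}^{11} A_i] ≤ Σ_i P[A_i] ≤ 11·p = 11·(1/121) = 1/11.
Numerically: 1/11 ≈ 0.091.
Is 1/11 < 1? YES.
Since P[∪ A_i] ≤ 1/11 < 1, the complement has P[∩ A_i^c] ≥ 1 − 1/11 = 10/11 > 0, so some outcome avoids every A_i.

11·p = 1/11 ≈ 0.091; existence CERTIFIED by the union bound.


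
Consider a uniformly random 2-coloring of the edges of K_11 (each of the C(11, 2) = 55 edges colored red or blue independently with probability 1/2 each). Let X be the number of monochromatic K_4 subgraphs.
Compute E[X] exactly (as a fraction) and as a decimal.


Let X = Σ_S X_S over the C(11, 4) = 330 subsets S of size 4, where X_S = 1 if the K_4 on S is monochromatic.
For a fixed S, the K_4 on S has C(4, 2) = 6 edges. P[all 6 edges red] = (1/2)^6, and likewise for blue, so P[monochromatic] = 2·(1/2)^6 = 2^{1 − 6} = 1/32.
By linearity: E[X] = C(11, 4) · 2^{1 − 6} = 330 · 1/32 = 165/16.
Numerically: E[X] ≈ 10.3125.

E[X] = C(11,4)·2^(1−C(4,2)) = 165/16 ≈ 10.3125.


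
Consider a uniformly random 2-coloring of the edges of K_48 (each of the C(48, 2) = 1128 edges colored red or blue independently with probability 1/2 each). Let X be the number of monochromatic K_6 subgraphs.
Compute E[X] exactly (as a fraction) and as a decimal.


Let X = Σ_S X_S over the C(48, 6) = 12271512 subsets S of size 6, where X_S = 1 if the K_6 on S is monochromatic.
For a fixed S, the K_6 on S has C(6, 2) = 15 edges. P[all 15 edges red] = (1/2)^15, and likewise for blue, so P[monochromatic] = 2·(1/2)^15 = 2^{1 − 15} = 1/16384.
By linearity: E[X] = C(48, 6) · 2^{1 − 15} = 12271512 · 1/16384 = 1533939/2048.
Numerically: E[X] ≈ 748.994.

E[X] = C(48,6)·2^(1−C(6,2)) = 1533939/2048 ≈ 748.994.


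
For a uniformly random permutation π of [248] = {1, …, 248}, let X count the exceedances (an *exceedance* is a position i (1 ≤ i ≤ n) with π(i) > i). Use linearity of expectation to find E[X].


Write X = Σ_{i=1}^{248} X_i, where X_i = 1_{π(i) > i}.
For each fixed i, π(i) is uniform over {1, …, 248} (marginal of a uniform permutation), so P[π(i) > i] = (n − i)/n. Summing: Σ_{i=1}^{248} (n − i)/n = (0 + 1 + … + 247)/248 = 248(248 − 1)/(2·248) = (248 − 1)/2.
Hence E[X] = Σ_{i=1}^{248} (248 − i)/248 = 247/2 ≈ 123.5000.

E[X] = 247/2 = 123.5000.


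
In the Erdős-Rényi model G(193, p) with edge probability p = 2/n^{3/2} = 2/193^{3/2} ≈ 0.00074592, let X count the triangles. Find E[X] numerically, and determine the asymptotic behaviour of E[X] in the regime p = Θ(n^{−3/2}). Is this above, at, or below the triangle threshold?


Number of potential triangles: C(193, 3) = 1179616.
Each occurs with probability p³ ≈ (0.00074592)³ ≈ 4.1503249e-10.
By linearity: E[X] = C(193, 3)·p³ ≈ 1179616 · 4.1503249e-10 ≈ 0.00049.
Since α = 3/2 > 1, p = c/n^{3/2} = o(1/n) is below the triangle threshold p ~ 1/n. Asymptotically E[X] ~ (c³/6)·n^{3(1−α)} = (2³/6)·n^{-1.5} → 0, so by Markov's inequality G has no triangles w.h.p.

E[X] ≈ 0.00049; in regime p = Θ(1/n^{3/2}) E[X] tends to 0 (below the triangle threshold p ~ 1/n).


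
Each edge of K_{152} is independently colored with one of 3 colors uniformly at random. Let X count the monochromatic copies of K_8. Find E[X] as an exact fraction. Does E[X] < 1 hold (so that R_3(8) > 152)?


E[X] = C(152, 8) · 3^{1 − 28} = 5859727868575 · 3^{−27} = 5859727868575/7625597484987.
As a reduced fraction: E[X] = 5859727868575/7625597484987 ≈ 0.7684287.
Is E[X] < 1? YES.
Since E[X] < 1, there exists a 3-coloring of K_{152} with no monochromatic K_8; hence R_3(8) > 152.

E[X] = 5859727868575/7625597484987 ≈ 0.7684287; E[X] < 1, so R_3(8) > 152.


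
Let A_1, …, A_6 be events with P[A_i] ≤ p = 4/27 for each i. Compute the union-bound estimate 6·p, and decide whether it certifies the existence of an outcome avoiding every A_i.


Union bound: P[∪_{i=1}^{6} A_i] ≤ Σ_i P[A_i] ≤ 6·p = 6·(4/27) = 8/9.
Numerically: 8/9 ≈ 0.888889.
Is 8/9 < 1? YES.
Since P[∪ A_i] ≤ 8/9 < 1, the complement has P[∩ A_i^c] ≥ 1 − 8/9 = 1/9 > 0, so some outcome avoids every A_i.

6·p = 8/9 ≈ 0.888889; existence CERTIFIED by the union bound.


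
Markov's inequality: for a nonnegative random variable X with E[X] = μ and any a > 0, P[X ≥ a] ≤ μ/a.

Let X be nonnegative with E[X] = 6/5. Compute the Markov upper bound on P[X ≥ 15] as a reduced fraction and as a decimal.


μ = E[X] = 6/5, a = 15.
Markov: P[X ≥ 15] ≤ μ/a = (6/5)/15 = 2/25.
Numerically: ≈ 0.08000.
(Since a = 15 > μ = 1.20000, the bound 2/25 is < 1 and informative.)

P[X ≥ 15] ≤ 2/25 ≈ 0.08000.


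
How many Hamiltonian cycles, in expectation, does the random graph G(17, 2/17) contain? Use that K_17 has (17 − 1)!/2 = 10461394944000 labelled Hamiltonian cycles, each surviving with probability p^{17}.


K_17 has (17 − 1)!/2 = 10461394944000 labelled Hamiltonian cycles.
For each such Hamiltonian cycle H, let X_H = 1 if all 17 edges of H are present in G. Then P[X_H = 1] = p^{17} = (2/17)^{17} = 131072/827240261886336764177.
Summing the indicators: E[X] = Σ_H E[X_H] = 10461394944000 · p^{17} = 10461394944000 · 131072/827240261886336764177 = 1371195958099968000/827240261886336764177.
Numerically: E[X] ≈ 0.001658.

E[X] = 10461394944000 · (2/17)^{17} = 1371195958099968000/827240261886336764177 ≈ 0.001658.


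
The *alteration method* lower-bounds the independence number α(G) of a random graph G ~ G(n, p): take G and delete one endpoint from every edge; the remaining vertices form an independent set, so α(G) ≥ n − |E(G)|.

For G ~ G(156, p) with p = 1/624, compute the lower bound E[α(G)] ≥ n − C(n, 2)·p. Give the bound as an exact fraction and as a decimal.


E[|E(G)|] = C(156, 2)·p = 12090 · (1/624) = 155/8.
E[α(G)] ≥ n − E[|E(G)|] = 156 − 155/8 = 1093/8.
Numerically: ≈ 136.6250.
(This is only a lower bound; the true E[α(G)] may be larger.)

E[α(G)] ≥ 1093/8 ≈ 136.6250.


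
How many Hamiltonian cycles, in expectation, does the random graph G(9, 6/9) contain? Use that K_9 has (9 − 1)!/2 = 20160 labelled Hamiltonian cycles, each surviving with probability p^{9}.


K_9 has (9 − 1)!/2 = 20160 labelled Hamiltonian cycles.
For each such Hamiltonian cycle H, let X_H = 1 if all 9 edges of H are present in G. Then P[X_H = 1] = p^{9} = (2/3)^{9} = 512/19683.
By linearity: E[X] = Σ_H E[X_H] = 20160 · p^{9} = 20160 · 512/19683 = 1146880/2187.
Numerically: E[X] ≈ 524.408.

E[X] = 20160 · (2/3)^{9} = 1146880/2187 ≈ 524.408.


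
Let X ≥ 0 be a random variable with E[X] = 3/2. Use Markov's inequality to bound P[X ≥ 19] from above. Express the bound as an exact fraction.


μ = E[X] = 3/2, a = 19.
Markov: P[X ≥ 19] ≤ μ/a = (3/2)/19 = 3/38.
Numerically: ≈ 0.07895.
(Since a = 19 > μ = 1.50000, the bound 3/38 is < 1 and informative.)

P[X ≥ 19] ≤ 3/38 ≈ 0.07895.


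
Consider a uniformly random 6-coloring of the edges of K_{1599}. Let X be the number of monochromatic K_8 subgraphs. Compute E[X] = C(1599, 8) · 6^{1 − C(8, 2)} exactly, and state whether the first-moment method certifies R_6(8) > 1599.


E[X] = C(1599, 8) · 6^{1 − 28} = 1041478627524184359081 · 6^{−27} = 1041478627524184359081/1023490369077469249536.
As a reduced fraction: E[X] = 38573282500895717003/37907050706572935168 ≈ 1.01758.
Is E[X] < 1? NO.
Since E[X] ≥ 1, the first-moment bound is inconclusive at n = 1599; it does NOT by itself certify R_6(8) > 1599.

E[X] = 38573282500895717003/37907050706572935168 ≈ 1.01758; E[X] ≥ 1; first-moment method inconclusive here.


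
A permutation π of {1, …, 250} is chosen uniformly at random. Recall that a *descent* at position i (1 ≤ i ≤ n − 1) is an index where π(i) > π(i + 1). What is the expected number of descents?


Write X = Σ X_I over i = 1, …, 249, with X_I the indicator of one descent.
There are 249 indicators.
For each fixed i, the pair (π(i), π(i+1)) is a uniformly random ordered pair of distinct values from {1, …, 250}; by symmetry P[π(i) > π(i+1)] = 1/2.
By linearity: E[X] = 249 · (1/2) = (250 − 1) · (1/2) = 249/2 ≈ 124.500.

E[X] = 249/2 = 124.500.


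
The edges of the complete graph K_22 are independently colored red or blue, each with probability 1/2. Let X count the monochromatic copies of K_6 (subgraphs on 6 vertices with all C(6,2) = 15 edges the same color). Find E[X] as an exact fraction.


Let X = Σ_S X_S over the C(22, 6) = 74613 subsets S of size 6, where X_S = 1 if the K_6 on S is monochromatic.
For a fixed S, the K_6 on S has C(6, 2) = 15 edges. P[all 15 edges red] = (1/2)^15, and likewise for blue, so P[monochromatic] = 2·(1/2)^15 = 2^{1 − 15} = 1/16384.
Summing: E[X] = C(22, 6) · 2^{1 − 15} = 74613 · 1/16384 = 74613/16384.
Numerically: E[X] ≈ 4.554016.

E[X] = C(22,6)·2^(1−C(6,2)) = 74613/16384 ≈ 4.554016.


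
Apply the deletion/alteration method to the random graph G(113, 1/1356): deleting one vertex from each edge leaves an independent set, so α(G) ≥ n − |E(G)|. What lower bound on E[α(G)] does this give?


E[|E(G)|] = C(113, 2)·p = 6328 · (1/1356) = 14/3.
E[α(G)] ≥ n − E[|E(G)|] = 113 − 14/3 = 325/3.
Numerically: ≈ 108.3333.
(This is only a lower bound; the true E[α(G)] may be larger.)

E[α(G)] ≥ 325/3 ≈ 108.3333.


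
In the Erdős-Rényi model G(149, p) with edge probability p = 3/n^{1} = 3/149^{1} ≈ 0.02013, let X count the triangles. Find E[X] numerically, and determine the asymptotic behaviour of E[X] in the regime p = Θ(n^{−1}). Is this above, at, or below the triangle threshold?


Number of potential triangles: C(149, 3) = 540274.
Each occurs with probability p³ ≈ (0.02013)³ ≈ 8.162157e-06.
By linearity: E[X] = C(149, 3)·p³ ≈ 540274 · 8.162157e-06 ≈ 4.4098.
Here α = 1, so p = 3/n is exactly at the triangle threshold p ~ 1/n. Asymptotically E[X] → c³/6 = 3³/6 = 9/2 ≈ 4.5000, a bounded constant. In this regime the triangle count is asymptotically Poisson(c³/6).

E[X] ≈ 4.4098; in regime p = Θ(1/n^{1}) E[X] stays bounded (at the triangle threshold p ~ 1/n).


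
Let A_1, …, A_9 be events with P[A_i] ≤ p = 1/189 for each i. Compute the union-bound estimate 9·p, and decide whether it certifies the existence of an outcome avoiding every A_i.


Union bound: P[∪_{i=1}^{9} A_i] ≤ Σ_i P[A_i] ≤ 9·p = 9·(1/189) = 1/21.
Numerically: 1/21 ≈ 0.0476.
Is 1/21 < 1? YES.
Since P[∪ A_i] ≤ 1/21 < 1, the complement has P[∩ A_i^c] ≥ 1 − 1/21 = 20/21 > 0, so some outcome avoids every A_i.

9·p = 1/21 ≈ 0.0476; existence CERTIFIED by the union bound.


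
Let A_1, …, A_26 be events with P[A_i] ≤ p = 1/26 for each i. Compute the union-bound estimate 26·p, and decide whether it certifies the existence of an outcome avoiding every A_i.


Union bound: P[∪_{i=1}^{26} A_i] ≤ Σ_i P[A_i] ≤ 26·p = 26·(1/26) = 1.
Numerically: 1 ≈ 1.00000.
Is 1 < 1? NO.
Since the bound 1 is ≥ 1, the union bound is uninformative here; it does NOT by itself certify existence.

26·p = 1 ≈ 1.00000; existence NOT certified by the union bound.
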